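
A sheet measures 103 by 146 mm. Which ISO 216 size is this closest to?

A6 (105 × 148 mm)

Aspect ratio 146/103 ≈ 1.417 — close to the ISO √2 ≈ 1.414.
In the A-series (A0 area = 1 m²): A6 = 105 × 148 mm.
Off by 4 mm total — nearest standard size.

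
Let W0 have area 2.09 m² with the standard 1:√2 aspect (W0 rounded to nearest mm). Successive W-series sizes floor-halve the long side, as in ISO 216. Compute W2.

608 × 859 mm

Let W0's short side be w mm. w · w√2 = 2.09 m² = 2,090,000 mm², so w ≈ 1215.7 mm and w√2 ≈ 1719.2 mm → W0 = 1216 × 1719 mm.
W1: ⌊1719/2⌋ × 1216 = 859 × 1216 mm
W2: ⌊1216/2⌋ × 859 = 608 × 859 mm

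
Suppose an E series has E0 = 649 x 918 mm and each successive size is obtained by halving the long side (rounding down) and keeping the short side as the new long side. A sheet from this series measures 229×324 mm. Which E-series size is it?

E3

E0: 649 × 918 mm
E1: 459 × 649 mm
E2: 324 × 459 mm
E3: 229 × 324 mm
E4: 162 × 229 mm
→ matches E3.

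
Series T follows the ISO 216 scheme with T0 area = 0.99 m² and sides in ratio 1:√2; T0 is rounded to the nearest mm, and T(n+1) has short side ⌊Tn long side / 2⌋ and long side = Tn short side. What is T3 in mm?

Let T0's short side be w mm. w · w√2 = 0.99 m² = 990,000 mm², so w ≈ 836.7 mm and w√2 ≈ 1183.2 mm → T0 = 837 × 1183 mm.
T1: ⌊1183/2⌋ × 837 = 591 × 837 mm
T2: ⌊837/2⌋ × 591 = 418 × 591 mm
T3: ⌊591/2⌋ × 418 = 295 × 418 mm

295 × 418 mm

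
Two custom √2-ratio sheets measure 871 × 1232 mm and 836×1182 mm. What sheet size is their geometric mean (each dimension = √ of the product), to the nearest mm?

853 × 1207 mm

Short side: √(871 · 836) = √728156 ≈ 853.3 → 853 mm
Long side: √(1232 · 1182) = √1456224 ≈ 1206.7 → 1207 mm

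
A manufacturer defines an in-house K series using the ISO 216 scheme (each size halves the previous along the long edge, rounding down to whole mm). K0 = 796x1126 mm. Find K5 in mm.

140 × 199 mm

K1 = 563 × 796 mm (from K0 by 1 halving).
K2: ⌊796/2⌋ × 563 = 398 × 563 mm
K3: ⌊563/2⌋ × 398 = 281 × 398 mm
K4: ⌊398/2⌋ × 281 = 199 × 281 mm
K5: ⌊281/2⌋ × 199 = 140 × 199 mm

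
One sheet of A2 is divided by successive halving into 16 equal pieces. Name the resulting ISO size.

16 = 2^4, so 4 halving steps.
A2 → A3 → … → A6 after 4 steps.

A6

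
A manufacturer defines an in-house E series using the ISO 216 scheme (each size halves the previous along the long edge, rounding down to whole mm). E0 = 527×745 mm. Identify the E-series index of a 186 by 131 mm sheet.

E4

E0: 527 × 745 mm
E1: 372 × 527 mm
E2: 263 × 372 mm
E3: 186 × 263 mm
E4: 131 × 186 mm
E5: 93 × 131 mm
→ matches E4.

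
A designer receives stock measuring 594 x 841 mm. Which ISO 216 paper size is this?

Aspect ratio 841/594 ≈ 1.416 — close to the ISO √2 ≈ 1.414.
In the A-series (A0 area = 1 m²): A1 = 594 × 841 mm.

A1 (594 × 841 mm)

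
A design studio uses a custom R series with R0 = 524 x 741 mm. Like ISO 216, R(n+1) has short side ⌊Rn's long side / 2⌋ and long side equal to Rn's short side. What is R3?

R1: ⌊741/2⌋ × 524 = 370 × 524 mm
R2: ⌊524/2⌋ × 370 = 262 × 370 mm
R3: ⌊370/2⌋ × 262 = 185 × 262 mm

185 × 262 mm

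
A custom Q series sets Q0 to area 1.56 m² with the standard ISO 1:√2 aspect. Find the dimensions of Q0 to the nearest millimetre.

Let the short side be w mm. Then w · w√2 = 1.56 m² = 1,560,000 mm².
w² = 1,560,000/√2, so w ≈ 1050.3 mm; long side = w√2 ≈ 1485.3 mm.

1050 × 1485 mm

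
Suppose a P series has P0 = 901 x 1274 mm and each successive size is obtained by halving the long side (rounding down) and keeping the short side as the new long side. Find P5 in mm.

159 × 225 mm

P1 = 637 × 901 mm (from P0 by 1 halving).
P2: ⌊901/2⌋ × 637 = 450 × 637 mm
P3: ⌊637/2⌋ × 450 = 318 × 450 mm
P4: ⌊450/2⌋ × 318 = 225 × 318 mm
P5: ⌊318/2⌋ × 225 = 159 × 225 mm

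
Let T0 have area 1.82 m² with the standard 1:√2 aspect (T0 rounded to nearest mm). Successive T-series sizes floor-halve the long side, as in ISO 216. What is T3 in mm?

401 × 567 mm

Let T0's short side be w mm. w · w√2 = 1.82 m² = 1,820,000 mm², so w ≈ 1134.4 mm and w√2 ≈ 1604.3 mm → T0 = 1134 × 1604 mm.
T1: ⌊1604/2⌋ × 1134 = 802 × 1134 mm
T2: ⌊1134/2⌋ × 802 = 567 × 802 mm
T3: ⌊802/2⌋ × 567 = 401 × 567 mm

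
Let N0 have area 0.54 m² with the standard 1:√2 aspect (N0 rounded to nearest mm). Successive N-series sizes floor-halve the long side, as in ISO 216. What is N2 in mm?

Let N0's short side be w mm. w · w√2 = 0.54 m² = 540,000 mm², so w ≈ 617.9 mm and w√2 ≈ 873.9 mm → N0 = 618 × 874 mm.
N1: ⌊874/2⌋ × 618 = 437 × 618 mm
N2: ⌊618/2⌋ × 437 = 309 × 437 mm

309 × 437 mm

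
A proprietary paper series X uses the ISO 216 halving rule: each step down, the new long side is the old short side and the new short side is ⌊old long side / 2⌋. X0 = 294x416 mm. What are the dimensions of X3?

X1: ⌊416/2⌋ × 294 = 208 × 294 mm
X2: ⌊294/2⌋ × 208 = 147 × 208 mm
X3: ⌊208/2⌋ × 147 = 104 × 147 mm

104 × 147 mm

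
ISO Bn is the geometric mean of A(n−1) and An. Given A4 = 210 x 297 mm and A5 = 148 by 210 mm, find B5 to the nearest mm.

176 × 250 mm

Short side: √(210 · 148) = √31080 ≈ 176.3 → 176 mm
Long side: √(297 · 210) = √62370 ≈ 249.7 → 250 mm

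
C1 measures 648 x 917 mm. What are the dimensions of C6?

114 × 162 mm

C2: ⌊917/2⌋ × 648 = 458 × 648 mm
C3: ⌊648/2⌋ × 458 = 324 × 458 mm
C4: ⌊458/2⌋ × 324 = 229 × 324 mm
C5: ⌊324/2⌋ × 229 = 162 × 229 mm
C6: ⌊229/2⌋ × 162 = 114 × 162 mm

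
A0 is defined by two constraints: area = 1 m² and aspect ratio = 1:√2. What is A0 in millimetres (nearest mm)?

Let the short side be w mm. Then the long side is w√2 and w · w√2 = 10⁶ mm².
w² = 10⁶/√2, so w = 1000 / 2^(1/4) ≈ 840.9 mm; long side = 1000 · 2^(1/4) ≈ 1189.2 mm.

841 × 1189 mm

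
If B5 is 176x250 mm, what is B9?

B6: ⌊250/2⌋ × 176 = 125 × 176 mm
B7: ⌊176/2⌋ × 125 = 88 × 125 mm
B8: ⌊125/2⌋ × 88 = 62 × 88 mm
B9: ⌊88/2⌋ × 62 = 44 × 62 mm

44 × 62 mm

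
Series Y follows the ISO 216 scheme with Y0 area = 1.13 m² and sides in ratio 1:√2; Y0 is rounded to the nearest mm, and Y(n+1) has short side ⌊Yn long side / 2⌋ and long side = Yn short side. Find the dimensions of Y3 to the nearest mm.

Let Y0's short side be w mm. w · w√2 = 1.13 m² = 1,130,000 mm², so w ≈ 893.9 mm and w√2 ≈ 1264.1 mm → Y0 = 894 × 1264 mm.
Y1: ⌊1264/2⌋ × 894 = 632 × 894 mm
Y2: ⌊894/2⌋ × 632 = 447 × 632 mm
Y3: ⌊632/2⌋ × 447 = 316 × 447 mm

316 × 447 mm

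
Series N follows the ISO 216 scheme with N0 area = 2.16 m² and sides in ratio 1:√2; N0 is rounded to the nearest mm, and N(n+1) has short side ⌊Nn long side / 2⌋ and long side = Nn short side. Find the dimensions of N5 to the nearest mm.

218 × 309 mm

Let N0's short side be w mm. w · w√2 = 2.16 m² = 2,160,000 mm², so w ≈ 1235.9 mm and w√2 ≈ 1747.8 mm → N0 = 1236 × 1748 mm.
N1: ⌊1748/2⌋ × 1236 = 874 × 1236 mm
N2: ⌊1236/2⌋ × 874 = 618 × 874 mm
N3: ⌊874/2⌋ × 618 = 437 × 618 mm
N4: ⌊618/2⌋ × 437 = 309 × 437 mm
N5: ⌊437/2⌋ × 309 = 218 × 309 mm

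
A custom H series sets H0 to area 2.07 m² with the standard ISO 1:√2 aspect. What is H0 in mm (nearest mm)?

1210 × 1711 mm

Let the short side be w mm. Then w · w√2 = 2.07 m² = 2,070,000 mm².
w² = 2,070,000/√2, so w ≈ 1209.8 mm; long side = w√2 ≈ 1711.0 mm.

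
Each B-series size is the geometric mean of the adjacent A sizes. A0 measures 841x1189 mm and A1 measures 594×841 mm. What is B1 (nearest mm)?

Short side: √(841 · 594) = √499554 ≈ 706.8 → 707 mm
Long side: √(1189 · 841) = √999949 ≈ 1000.0 → 1000 mm

707 × 1000 mm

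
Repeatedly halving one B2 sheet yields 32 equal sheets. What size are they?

32 = 2^5, so 5 halving steps.
B2 → B3 → … → B7 after 5 steps.

B7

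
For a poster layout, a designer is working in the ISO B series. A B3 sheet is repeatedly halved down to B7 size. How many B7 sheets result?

Each ISO step halves the sheet: 1 × B3 → 2 × B4 → 4 × B5 → 8 × B6 → …
From B3 to B7 is 4 halving steps: 2^4 = 16.

16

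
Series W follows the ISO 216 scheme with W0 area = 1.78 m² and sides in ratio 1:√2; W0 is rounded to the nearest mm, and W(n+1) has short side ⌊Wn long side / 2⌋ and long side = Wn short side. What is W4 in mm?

Let W0's short side be w mm. w · w√2 = 1.78 m² = 1,780,000 mm², so w ≈ 1121.9 mm and w√2 ≈ 1586.6 mm → W0 = 1122 × 1587 mm.
W1: ⌊1587/2⌋ × 1122 = 793 × 1122 mm
W2: ⌊1122/2⌋ × 793 = 561 × 793 mm
W3: ⌊793/2⌋ × 561 = 396 × 561 mm
W4: ⌊561/2⌋ × 396 = 280 × 396 mm

280 × 396 mm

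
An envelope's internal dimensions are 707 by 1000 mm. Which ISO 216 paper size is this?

B1 (707 × 1000 mm)

Aspect ratio 1000/707 ≈ 1.414 — close to the ISO √2 ≈ 1.414.
In the B-series (B0 = 1000 × 1414 mm): B1 = 707 × 1000 mm.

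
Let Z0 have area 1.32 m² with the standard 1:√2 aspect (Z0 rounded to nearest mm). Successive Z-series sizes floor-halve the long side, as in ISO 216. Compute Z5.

170 × 241 mm

Let Z0's short side be w mm. w · w√2 = 1.32 m² = 1,320,000 mm², so w ≈ 966.1 mm and w√2 ≈ 1366.3 mm → Z0 = 966 × 1366 mm.
Z1: ⌊1366/2⌋ × 966 = 683 × 966 mm
Z2: ⌊966/2⌋ × 683 = 483 × 683 mm
Z3: ⌊683/2⌋ × 483 = 341 × 483 mm
Z4: ⌊483/2⌋ × 341 = 241 × 341 mm
Z5: ⌊341/2⌋ × 241 = 170 × 241 mm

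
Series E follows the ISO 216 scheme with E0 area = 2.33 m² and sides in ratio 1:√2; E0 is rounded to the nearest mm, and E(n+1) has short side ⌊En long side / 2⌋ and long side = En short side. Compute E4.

321 × 453 mm

Let E0's short side be w mm. w · w√2 = 2.33 m² = 2,330,000 mm², so w ≈ 1283.6 mm and w√2 ≈ 1815.2 mm → E0 = 1284 × 1815 mm.
E1: ⌊1815/2⌋ × 1284 = 907 × 1284 mm
E2: ⌊1284/2⌋ × 907 = 642 × 907 mm
E3: ⌊907/2⌋ × 642 = 453 × 642 mm
E4: ⌊642/2⌋ × 453 = 321 × 453 mm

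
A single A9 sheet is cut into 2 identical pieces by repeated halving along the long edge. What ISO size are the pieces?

2 = 2^1, so 1 halving step.
A9 → A10 → … → A10 after 1 step.

A10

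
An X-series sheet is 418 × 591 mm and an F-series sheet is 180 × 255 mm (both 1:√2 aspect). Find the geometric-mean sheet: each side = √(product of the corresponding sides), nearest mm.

Short side: √(418 · 180) = √75240 ≈ 274.3 → 274 mm
Long side: √(591 · 255) = √150705 ≈ 388.2 → 388 mm

274 × 388 mm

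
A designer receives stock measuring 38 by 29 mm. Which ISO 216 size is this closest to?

Aspect ratio 38/29 ≈ 1.310 (ISO target is √2 ≈ 1.414).
In the C-series (envelope sizes, between A and B): C10 = 28 × 40 mm.
Off by 3 mm total — nearest standard size.

C10 (28 × 40 mm)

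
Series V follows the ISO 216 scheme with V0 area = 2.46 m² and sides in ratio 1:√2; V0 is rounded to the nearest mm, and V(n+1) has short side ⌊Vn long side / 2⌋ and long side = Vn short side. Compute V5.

233 × 329 mm

Let V0's short side be w mm. w · w√2 = 2.46 m² = 2,460,000 mm², so w ≈ 1318.9 mm and w√2 ≈ 1865.2 mm → V0 = 1319 × 1865 mm.
V1: ⌊1865/2⌋ × 1319 = 932 × 1319 mm
V2: ⌊1319/2⌋ × 932 = 659 × 932 mm
V3: ⌊932/2⌋ × 659 = 466 × 659 mm
V4: ⌊659/2⌋ × 466 = 329 × 466 mm
V5: ⌊466/2⌋ × 329 = 233 × 329 mm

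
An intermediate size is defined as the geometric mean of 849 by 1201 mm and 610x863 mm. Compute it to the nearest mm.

Short side: √(849 · 610) = √517890 ≈ 719.6 → 720 mm
Long side: √(1201 · 863) = √1036463 ≈ 1018.1 → 1018 mm

720 × 1018 mm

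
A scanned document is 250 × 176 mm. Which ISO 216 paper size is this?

B5 (176 × 250 mm)

Aspect ratio 250/176 ≈ 1.420 — close to the ISO √2 ≈ 1.414.
In the B-series (B0 = 1000 × 1414 mm): B5 = 176 × 250 mm.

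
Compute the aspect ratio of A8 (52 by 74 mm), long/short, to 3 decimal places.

1.423

74 / 52 = 1.423
ISO 216 targets √2 ≈ 1.414; the +0.009 deviation is from mm rounding.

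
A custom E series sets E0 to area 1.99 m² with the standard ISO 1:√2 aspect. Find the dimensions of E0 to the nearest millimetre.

Let the short side be w mm. Then w · w√2 = 1.99 m² = 1,990,000 mm².
w² = 1,990,000/√2, so w ≈ 1186.2 mm; long side = w√2 ≈ 1677.6 mm.

1186 × 1678 mm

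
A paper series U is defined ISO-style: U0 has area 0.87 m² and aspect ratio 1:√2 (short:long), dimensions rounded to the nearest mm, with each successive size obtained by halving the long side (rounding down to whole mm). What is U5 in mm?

138 × 196 mm

Let U0's short side be w mm. w · w√2 = 0.87 m² = 870,000 mm², so w ≈ 784.3 mm and w√2 ≈ 1109.2 mm → U0 = 784 × 1109 mm.
U1: ⌊1109/2⌋ × 784 = 554 × 784 mm
U2: ⌊784/2⌋ × 554 = 392 × 554 mm
U3: ⌊554/2⌋ × 392 = 277 × 392 mm
U4: ⌊392/2⌋ × 277 = 196 × 277 mm
U5: ⌊277/2⌋ × 196 = 138 × 196 mm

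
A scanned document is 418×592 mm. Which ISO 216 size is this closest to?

A2 (420 × 594 mm)

Aspect ratio 592/418 ≈ 1.416 — close to the ISO √2 ≈ 1.414.
In the A-series (A0 area = 1 m²): A2 = 420 × 594 mm.
Off by 4 mm total — nearest standard size.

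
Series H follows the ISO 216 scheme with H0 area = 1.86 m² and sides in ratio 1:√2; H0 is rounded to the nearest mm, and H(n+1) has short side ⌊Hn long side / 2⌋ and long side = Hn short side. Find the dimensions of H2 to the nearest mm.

Let H0's short side be w mm. w · w√2 = 1.86 m² = 1,860,000 mm², so w ≈ 1146.8 mm and w√2 ≈ 1621.9 mm → H0 = 1147 × 1622 mm.
H1: ⌊1622/2⌋ × 1147 = 811 × 1147 mm
H2: ⌊1147/2⌋ × 811 = 573 × 811 mm

573 × 811 mm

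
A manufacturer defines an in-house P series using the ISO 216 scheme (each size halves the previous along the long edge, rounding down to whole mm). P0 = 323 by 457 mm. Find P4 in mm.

80 × 114 mm

P1 = 228 × 323 mm (from P0 by 1 halving).
P2: ⌊323/2⌋ × 228 = 161 × 228 mm
P3: ⌊228/2⌋ × 161 = 114 × 161 mm
P4: ⌊161/2⌋ × 114 = 80 × 114 mm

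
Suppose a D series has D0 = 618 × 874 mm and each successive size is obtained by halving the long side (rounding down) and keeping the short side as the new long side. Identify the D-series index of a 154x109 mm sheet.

D0: 618 × 874 mm
D1: 437 × 618 mm
D2: 309 × 437 mm
D3: 218 × 309 mm
D4: 154 × 218 mm
D5: 109 × 154 mm
D6: 77 × 109 mm
→ matches D5.

D5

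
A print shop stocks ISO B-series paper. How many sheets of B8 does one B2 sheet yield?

Each ISO step halves the sheet: 1 × B2 → 2 × B3 → 4 × B4 → 8 × B5 → …
From B2 to B8 is 6 halving steps: 2^6 = 64.

64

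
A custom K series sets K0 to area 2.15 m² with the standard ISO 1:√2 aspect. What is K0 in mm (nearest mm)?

Let the short side be w mm. Then w · w√2 = 2.15 m² = 2,150,000 mm².
w² = 2,150,000/√2, so w ≈ 1233.0 mm; long side = w√2 ≈ 1743.7 mm.

1233 × 1744 mm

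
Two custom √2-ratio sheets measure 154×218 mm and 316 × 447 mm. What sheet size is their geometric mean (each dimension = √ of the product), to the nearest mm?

Short side: √(154 · 316) = √48664 ≈ 220.6 → 221 mm
Long side: √(218 · 447) = √97446 ≈ 312.2 → 312 mm

221 × 312 mm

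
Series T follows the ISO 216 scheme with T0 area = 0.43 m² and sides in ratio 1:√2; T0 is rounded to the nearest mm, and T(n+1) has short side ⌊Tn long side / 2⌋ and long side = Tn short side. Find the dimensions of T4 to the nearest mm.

137 × 195 mm

Let T0's short side be w mm. w · w√2 = 0.43 m² = 430,000 mm², so w ≈ 551.4 mm and w√2 ≈ 779.8 mm → T0 = 551 × 780 mm.
T1: ⌊780/2⌋ × 551 = 390 × 551 mm
T2: ⌊551/2⌋ × 390 = 275 × 390 mm
T3: ⌊390/2⌋ × 275 = 195 × 275 mm
T4: ⌊275/2⌋ × 195 = 137 × 195 mm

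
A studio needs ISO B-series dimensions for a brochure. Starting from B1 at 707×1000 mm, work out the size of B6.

125 × 176 mm

B2: ⌊1000/2⌋ × 707 = 500 × 707 mm
B3: ⌊707/2⌋ × 500 = 353 × 500 mm
B4: ⌊500/2⌋ × 353 = 250 × 353 mm
B5: ⌊353/2⌋ × 250 = 176 × 250 mm
B6: ⌊250/2⌋ × 176 = 125 × 176 mm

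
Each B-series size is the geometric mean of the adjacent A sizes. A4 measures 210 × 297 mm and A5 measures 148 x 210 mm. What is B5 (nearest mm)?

Short side: √(210 · 148) = √31080 ≈ 176.3 → 176 mm
Long side: √(297 · 210) = √62370 ≈ 249.7 → 250 mm

176 × 250 mm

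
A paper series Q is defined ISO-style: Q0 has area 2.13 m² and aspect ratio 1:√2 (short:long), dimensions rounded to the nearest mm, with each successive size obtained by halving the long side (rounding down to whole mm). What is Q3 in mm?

Let Q0's short side be w mm. w · w√2 = 2.13 m² = 2,130,000 mm², so w ≈ 1227.2 mm and w√2 ≈ 1735.6 mm → Q0 = 1227 × 1736 mm.
Q1: ⌊1736/2⌋ × 1227 = 868 × 1227 mm
Q2: ⌊1227/2⌋ × 868 = 613 × 868 mm
Q3: ⌊868/2⌋ × 613 = 434 × 613 mm

434 × 613 mm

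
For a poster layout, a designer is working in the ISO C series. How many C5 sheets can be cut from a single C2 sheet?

Each ISO step halves the sheet: 1 × C2 → 2 × C3 → 4 × C4 → 8 × C5
From C2 to C5 is 3 halving steps: 2^3 = 8.

8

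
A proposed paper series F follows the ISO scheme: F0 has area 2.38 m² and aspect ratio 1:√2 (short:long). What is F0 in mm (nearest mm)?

1297 × 1835 mm

Let the short side be w mm. Then w · w√2 = 2.38 m² = 2,380,000 mm².
w² = 2,380,000/√2, so w ≈ 1297.3 mm; long side = w√2 ≈ 1834.6 mm.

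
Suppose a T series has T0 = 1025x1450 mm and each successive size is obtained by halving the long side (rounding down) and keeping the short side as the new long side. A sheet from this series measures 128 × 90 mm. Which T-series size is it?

T7

T0: 1025 × 1450 mm
T1: 725 × 1025 mm
T2: 512 × 725 mm
T3: 362 × 512 mm
T4: 256 × 362 mm
T5: 181 × 256 mm
T6: 128 × 181 mm
T7: 90 × 128 mm
T8: 64 × 90 mm
→ matches T7.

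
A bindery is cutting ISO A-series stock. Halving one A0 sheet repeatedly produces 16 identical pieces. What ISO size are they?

A4

16 = 2^4, so 4 halving steps.
A0 → A1 → … → A4 after 4 steps.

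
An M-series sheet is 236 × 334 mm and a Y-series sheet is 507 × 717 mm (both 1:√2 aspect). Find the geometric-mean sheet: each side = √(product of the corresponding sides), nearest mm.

346 × 489 mm

Short side: √(236 · 507) = √119652 ≈ 345.9 → 346 mm
Long side: √(334 · 717) = √239478 ≈ 489.4 → 489 mm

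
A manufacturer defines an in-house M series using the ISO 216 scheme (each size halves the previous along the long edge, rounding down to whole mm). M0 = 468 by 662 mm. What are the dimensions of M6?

M1: ⌊662/2⌋ × 468 = 331 × 468 mm
M2: ⌊468/2⌋ × 331 = 234 × 331 mm
M3: ⌊331/2⌋ × 234 = 165 × 234 mm
M4: ⌊234/2⌋ × 165 = 117 × 165 mm
M5: ⌊165/2⌋ × 117 = 82 × 117 mm
M6: ⌊117/2⌋ × 82 = 58 × 82 mm

58 × 82 mm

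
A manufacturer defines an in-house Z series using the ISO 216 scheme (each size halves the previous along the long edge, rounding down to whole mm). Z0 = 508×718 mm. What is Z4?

Z1: ⌊718/2⌋ × 508 = 359 × 508 mm
Z2: ⌊508/2⌋ × 359 = 254 × 359 mm
Z3: ⌊359/2⌋ × 254 = 179 × 254 mm
Z4: ⌊254/2⌋ × 179 = 127 × 179 mm

127 × 179 mm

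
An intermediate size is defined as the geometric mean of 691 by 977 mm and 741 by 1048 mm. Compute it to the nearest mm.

Short side: √(691 · 741) = √512031 ≈ 715.6 → 716 mm
Long side: √(977 · 1048) = √1023896 ≈ 1011.9 → 1012 mm

716 × 1012 mm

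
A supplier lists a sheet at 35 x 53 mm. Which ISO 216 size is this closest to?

A9 (37 × 52 mm)

Aspect ratio 53/35 ≈ 1.514 (ISO target is √2 ≈ 1.414).
In the A-series (A0 area = 1 m²): A9 = 37 × 52 mm.
Off by 3 mm total — nearest standard size.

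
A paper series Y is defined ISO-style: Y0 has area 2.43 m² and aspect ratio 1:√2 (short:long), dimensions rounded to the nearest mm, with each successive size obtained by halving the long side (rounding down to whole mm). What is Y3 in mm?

Let Y0's short side be w mm. w · w√2 = 2.43 m² = 2,430,000 mm², so w ≈ 1310.8 mm and w√2 ≈ 1853.8 mm → Y0 = 1311 × 1854 mm.
Y1: ⌊1854/2⌋ × 1311 = 927 × 1311 mm
Y2: ⌊1311/2⌋ × 927 = 655 × 927 mm
Y3: ⌊927/2⌋ × 655 = 463 × 655 mm

463 × 655 mm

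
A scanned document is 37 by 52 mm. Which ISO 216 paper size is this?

A9 (37 × 52 mm)

Aspect ratio 52/37 ≈ 1.405 — close to the ISO √2 ≈ 1.414.
In the A-series (A0 area = 1 m²): A9 = 37 × 52 mm.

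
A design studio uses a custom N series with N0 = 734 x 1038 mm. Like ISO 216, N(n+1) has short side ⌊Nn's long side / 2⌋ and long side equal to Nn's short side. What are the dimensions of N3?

N1: ⌊1038/2⌋ × 734 = 519 × 734 mm
N2: ⌊734/2⌋ × 519 = 367 × 519 mm
N3: ⌊519/2⌋ × 367 = 259 × 367 mm

259 × 367 mm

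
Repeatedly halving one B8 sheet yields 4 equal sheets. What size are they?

4 = 2^2, so 2 halving steps.
B8 → B9 → … → B10 after 2 steps.

B10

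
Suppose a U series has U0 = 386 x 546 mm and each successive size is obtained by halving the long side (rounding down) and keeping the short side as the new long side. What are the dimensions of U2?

193 × 273 mm

U1: ⌊546/2⌋ × 386 = 273 × 386 mm
U2: ⌊386/2⌋ × 273 = 193 × 273 mm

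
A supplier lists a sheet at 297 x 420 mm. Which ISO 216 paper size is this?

Aspect ratio 420/297 ≈ 1.414 — close to the ISO √2 ≈ 1.414.
In the A-series (A0 area = 1 m²): A3 = 297 × 420 mm.

A3 (297 × 420 mm)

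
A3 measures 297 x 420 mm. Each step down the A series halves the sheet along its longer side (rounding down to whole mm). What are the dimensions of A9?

37 × 52 mm

A4: ⌊420/2⌋ × 297 = 210 × 297 mm
A5: ⌊297/2⌋ × 210 = 148 × 210 mm
A6: ⌊210/2⌋ × 148 = 105 × 148 mm
A7: ⌊148/2⌋ × 105 = 74 × 105 mm
A8: ⌊105/2⌋ × 74 = 52 × 74 mm
A9: ⌊74/2⌋ × 52 = 37 × 52 mm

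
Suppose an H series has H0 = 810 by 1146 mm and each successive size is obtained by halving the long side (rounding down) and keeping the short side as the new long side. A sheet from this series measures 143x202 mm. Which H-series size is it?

H0: 810 × 1146 mm
H1: 573 × 810 mm
H2: 405 × 573 mm
H3: 286 × 405 mm
H4: 202 × 286 mm
H5: 143 × 202 mm
H6: 101 × 143 mm
→ matches H5.

H5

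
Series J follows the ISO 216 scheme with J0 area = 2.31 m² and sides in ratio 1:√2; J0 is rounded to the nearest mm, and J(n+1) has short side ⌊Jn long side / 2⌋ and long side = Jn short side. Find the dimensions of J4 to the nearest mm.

Let J0's short side be w mm. w · w√2 = 2.31 m² = 2,310,000 mm², so w ≈ 1278.1 mm and w√2 ≈ 1807.4 mm → J0 = 1278 × 1807 mm.
J1: ⌊1807/2⌋ × 1278 = 903 × 1278 mm
J2: ⌊1278/2⌋ × 903 = 639 × 903 mm
J3: ⌊903/2⌋ × 639 = 451 × 639 mm
J4: ⌊639/2⌋ × 451 = 319 × 451 mm

319 × 451 mm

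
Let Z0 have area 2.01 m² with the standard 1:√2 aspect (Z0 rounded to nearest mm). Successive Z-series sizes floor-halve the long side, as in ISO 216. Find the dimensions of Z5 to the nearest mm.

210 × 298 mm

Let Z0's short side be w mm. w · w√2 = 2.01 m² = 2,010,000 mm², so w ≈ 1192.2 mm and w√2 ≈ 1686.0 mm → Z0 = 1192 × 1686 mm.
Z1: ⌊1686/2⌋ × 1192 = 843 × 1192 mm
Z2: ⌊1192/2⌋ × 843 = 596 × 843 mm
Z3: ⌊843/2⌋ × 596 = 421 × 596 mm
Z4: ⌊596/2⌋ × 421 = 298 × 421 mm
Z5: ⌊421/2⌋ × 298 = 210 × 298 mm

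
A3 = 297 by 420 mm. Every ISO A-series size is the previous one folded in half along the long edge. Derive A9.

37 × 52 mm

A4: ⌊420/2⌋ × 297 = 210 × 297 mm
A5: ⌊297/2⌋ × 210 = 148 × 210 mm
A6: ⌊210/2⌋ × 148 = 105 × 148 mm
A7: ⌊148/2⌋ × 105 = 74 × 105 mm
A8: ⌊105/2⌋ × 74 = 52 × 74 mm
A9: ⌊74/2⌋ × 52 = 37 × 52 mm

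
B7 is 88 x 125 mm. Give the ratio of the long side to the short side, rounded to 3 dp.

125 / 88 = 1.420
ISO 216 targets √2 ≈ 1.414; the +0.006 deviation is from mm rounding.

1.420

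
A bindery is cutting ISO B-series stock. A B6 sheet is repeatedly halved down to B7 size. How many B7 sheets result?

Each ISO step halves the sheet: 1 × B6 → 2 × B7
From B6 to B7 is 1 halving step: 2^1 = 2.

2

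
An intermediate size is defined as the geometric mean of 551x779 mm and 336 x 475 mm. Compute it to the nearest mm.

430 × 608 mm

Short side: √(551 · 336) = √185136 ≈ 430.3 → 430 mm
Long side: √(779 · 475) = √370025 ≈ 608.3 → 608 mm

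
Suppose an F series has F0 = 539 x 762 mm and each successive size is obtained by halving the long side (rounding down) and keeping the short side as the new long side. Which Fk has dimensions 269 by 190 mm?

F3

F0: 539 × 762 mm
F1: 381 × 539 mm
F2: 269 × 381 mm
F3: 190 × 269 mm
F4: 134 × 190 mm
→ matches F3.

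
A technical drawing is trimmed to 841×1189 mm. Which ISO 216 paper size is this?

Aspect ratio 1189/841 ≈ 1.414 — close to the ISO √2 ≈ 1.414.
In the A-series (A0 area = 1 m²): A0 = 841 × 1189 mm.

A0 (841 × 1189 mm)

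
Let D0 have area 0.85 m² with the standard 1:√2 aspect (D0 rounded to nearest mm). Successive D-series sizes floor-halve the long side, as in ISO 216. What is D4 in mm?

Let D0's short side be w mm. w · w√2 = 0.85 m² = 850,000 mm², so w ≈ 775.3 mm and w√2 ≈ 1096.4 mm → D0 = 775 × 1096 mm.
D1: ⌊1096/2⌋ × 775 = 548 × 775 mm
D2: ⌊775/2⌋ × 548 = 387 × 548 mm
D3: ⌊548/2⌋ × 387 = 274 × 387 mm
D4: ⌊387/2⌋ × 274 = 193 × 274 mm

193 × 274 mm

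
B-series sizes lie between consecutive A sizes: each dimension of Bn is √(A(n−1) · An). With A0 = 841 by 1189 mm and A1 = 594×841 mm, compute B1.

707 × 1000 mm

Short side: √(841 · 594) = √499554 ≈ 706.8 → 707 mm
Long side: √(1189 · 841) = √999949 ≈ 1000.0 → 1000 mm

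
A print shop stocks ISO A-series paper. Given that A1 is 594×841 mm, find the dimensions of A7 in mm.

A2: ⌊841/2⌋ × 594 = 420 × 594 mm
A3: ⌊594/2⌋ × 420 = 297 × 420 mm
A4: ⌊420/2⌋ × 297 = 210 × 297 mm
A5: ⌊297/2⌋ × 210 = 148 × 210 mm
A6: ⌊210/2⌋ × 148 = 105 × 148 mm
A7: ⌊148/2⌋ × 105 = 74 × 105 mm

74 × 105 mm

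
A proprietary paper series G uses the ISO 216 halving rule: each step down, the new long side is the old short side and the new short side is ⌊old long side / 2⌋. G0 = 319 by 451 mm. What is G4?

G1: ⌊451/2⌋ × 319 = 225 × 319 mm
G2: ⌊319/2⌋ × 225 = 159 × 225 mm
G3: ⌊225/2⌋ × 159 = 112 × 159 mm
G4: ⌊159/2⌋ × 112 = 79 × 112 mm

79 × 112 mm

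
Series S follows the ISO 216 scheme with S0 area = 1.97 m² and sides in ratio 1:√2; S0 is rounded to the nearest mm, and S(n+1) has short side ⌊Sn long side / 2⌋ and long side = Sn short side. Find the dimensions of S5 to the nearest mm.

Let S0's short side be w mm. w · w√2 = 1.97 m² = 1,970,000 mm², so w ≈ 1180.3 mm and w√2 ≈ 1669.1 mm → S0 = 1180 × 1669 mm.
S1: ⌊1669/2⌋ × 1180 = 834 × 1180 mm
S2: ⌊1180/2⌋ × 834 = 590 × 834 mm
S3: ⌊834/2⌋ × 590 = 417 × 590 mm
S4: ⌊590/2⌋ × 417 = 295 × 417 mm
S5: ⌊417/2⌋ × 295 = 208 × 295 mm

208 × 295 mm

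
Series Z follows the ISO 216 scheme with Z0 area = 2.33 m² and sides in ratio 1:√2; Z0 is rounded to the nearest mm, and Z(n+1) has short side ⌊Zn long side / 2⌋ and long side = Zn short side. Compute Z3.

453 × 642 mm

Let Z0's short side be w mm. w · w√2 = 2.33 m² = 2,330,000 mm², so w ≈ 1283.6 mm and w√2 ≈ 1815.2 mm → Z0 = 1284 × 1815 mm.
Z1: ⌊1815/2⌋ × 1284 = 907 × 1284 mm
Z2: ⌊1284/2⌋ × 907 = 642 × 907 mm
Z3: ⌊907/2⌋ × 642 = 453 × 642 mm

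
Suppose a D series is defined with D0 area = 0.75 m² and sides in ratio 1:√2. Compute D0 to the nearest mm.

728 × 1030 mm

Let the short side be w mm. Then w · w√2 = 0.75 m² = 750,000 mm².
w² = 750,000/√2, so w ≈ 728.2 mm; long side = w√2 ≈ 1029.9 mm.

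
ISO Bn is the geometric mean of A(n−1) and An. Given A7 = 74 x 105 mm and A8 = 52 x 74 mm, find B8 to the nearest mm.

62 × 88 mm

Short side: √(74 · 52) = √3848 ≈ 62.0 → 62 mm
Long side: √(105 · 74) = √7770 ≈ 88.1 → 88 mm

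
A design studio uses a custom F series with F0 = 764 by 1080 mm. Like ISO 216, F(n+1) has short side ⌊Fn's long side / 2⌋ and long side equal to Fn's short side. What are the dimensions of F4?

191 × 270 mm

F1: ⌊1080/2⌋ × 764 = 540 × 764 mm
F2: ⌊764/2⌋ × 540 = 382 × 540 mm
F3: ⌊540/2⌋ × 382 = 270 × 382 mm
F4: ⌊382/2⌋ × 270 = 191 × 270 mm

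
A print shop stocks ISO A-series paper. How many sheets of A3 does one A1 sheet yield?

4

Each ISO step halves the sheet: 1 × A1 → 2 × A2 → 4 × A3
From A1 to A3 is 2 halving steps: 2^2 = 4.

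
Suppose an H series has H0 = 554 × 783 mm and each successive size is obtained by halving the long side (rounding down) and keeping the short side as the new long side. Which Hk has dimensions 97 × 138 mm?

H0: 554 × 783 mm
H1: 391 × 554 mm
H2: 277 × 391 mm
H3: 195 × 277 mm
H4: 138 × 195 mm
H5: 97 × 138 mm
H6: 69 × 97 mm
→ matches H5.

H5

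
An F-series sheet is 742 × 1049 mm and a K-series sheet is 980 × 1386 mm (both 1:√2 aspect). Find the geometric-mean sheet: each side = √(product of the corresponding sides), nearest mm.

853 × 1206 mm

Short side: √(742 · 980) = √727160 ≈ 852.7 → 853 mm
Long side: √(1049 · 1386) = √1453914 ≈ 1205.8 → 1206 mm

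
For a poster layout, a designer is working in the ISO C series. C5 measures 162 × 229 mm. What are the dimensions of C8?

57 × 81 mm

C6: ⌊229/2⌋ × 162 = 114 × 162 mm
C7: ⌊162/2⌋ × 114 = 81 × 114 mm
C8: ⌊114/2⌋ × 81 = 57 × 81 mm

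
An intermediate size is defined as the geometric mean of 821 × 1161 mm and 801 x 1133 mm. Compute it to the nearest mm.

Short side: √(821 · 801) = √657621 ≈ 810.9 → 811 mm
Long side: √(1161 · 1133) = √1315413 ≈ 1146.9 → 1147 mm

811 × 1147 mm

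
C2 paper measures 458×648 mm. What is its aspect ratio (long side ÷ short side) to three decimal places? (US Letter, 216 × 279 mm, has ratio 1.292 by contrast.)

1.415

648 / 458 = 1.415
Matches √2 ≈ 1.414 — the ISO 216 defining ratio.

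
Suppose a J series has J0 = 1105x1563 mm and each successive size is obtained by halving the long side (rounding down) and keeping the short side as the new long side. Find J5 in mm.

195 × 276 mm

J1: ⌊1563/2⌋ × 1105 = 781 × 1105 mm
J2: ⌊1105/2⌋ × 781 = 552 × 781 mm
J3: ⌊781/2⌋ × 552 = 390 × 552 mm
J4: ⌊552/2⌋ × 390 = 276 × 390 mm
J5: ⌊390/2⌋ × 276 = 195 × 276 mm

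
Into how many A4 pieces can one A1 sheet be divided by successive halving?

8

Each ISO step halves the sheet: 1 × A1 → 2 × A2 → 4 × A3 → 8 × A4
From A1 to A4 is 3 halving steps: 2^3 = 8.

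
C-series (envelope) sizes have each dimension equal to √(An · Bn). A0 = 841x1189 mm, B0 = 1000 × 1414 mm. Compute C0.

917 × 1297 mm

Short side: √(841 · 1000) = √841000 ≈ 917.1 → 917 mm
Long side: √(1189 · 1414) = √1681246 ≈ 1296.6 → 1297 mm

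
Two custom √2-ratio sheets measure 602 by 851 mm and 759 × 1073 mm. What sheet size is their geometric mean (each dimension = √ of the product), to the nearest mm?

Short side: √(602 · 759) = √456918 ≈ 676.0 → 676 mm
Long side: √(851 · 1073) = √913123 ≈ 955.6 → 956 mm

676 × 956 mm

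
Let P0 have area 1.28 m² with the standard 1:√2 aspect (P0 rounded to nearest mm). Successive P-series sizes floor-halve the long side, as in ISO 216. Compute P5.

Let P0's short side be w mm. w · w√2 = 1.28 m² = 1,280,000 mm², so w ≈ 951.4 mm and w√2 ≈ 1345.4 mm → P0 = 951 × 1345 mm.
P1: ⌊1345/2⌋ × 951 = 672 × 951 mm
P2: ⌊951/2⌋ × 672 = 475 × 672 mm
P3: ⌊672/2⌋ × 475 = 336 × 475 mm
P4: ⌊475/2⌋ × 336 = 237 × 336 mm
P5: ⌊336/2⌋ × 237 = 168 × 237 mm

168 × 237 mm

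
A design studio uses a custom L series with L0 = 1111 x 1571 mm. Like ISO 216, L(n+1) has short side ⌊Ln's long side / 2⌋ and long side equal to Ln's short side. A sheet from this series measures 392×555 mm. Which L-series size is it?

L3

L0: 1111 × 1571 mm
L1: 785 × 1111 mm
L2: 555 × 785 mm
L3: 392 × 555 mm
L4: 277 × 392 mm
→ matches L3.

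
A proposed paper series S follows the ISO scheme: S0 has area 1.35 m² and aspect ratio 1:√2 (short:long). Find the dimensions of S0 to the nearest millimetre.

977 × 1382 mm

Let the short side be w mm. Then w · w√2 = 1.35 m² = 1,350,000 mm².
w² = 1,350,000/√2, so w ≈ 977.0 mm; long side = w√2 ≈ 1381.7 mm.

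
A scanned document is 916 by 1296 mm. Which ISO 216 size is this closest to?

Aspect ratio 1296/916 ≈ 1.415 — close to the ISO √2 ≈ 1.414.
In the C-series (envelope sizes, between A and B): C0 = 917 × 1297 mm.
Off by 2 mm total — nearest standard size.

C0 (917 × 1297 mm)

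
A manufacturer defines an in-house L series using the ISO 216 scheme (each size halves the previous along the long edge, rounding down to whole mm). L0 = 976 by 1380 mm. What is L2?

488 × 690 mm

L1: ⌊1380/2⌋ × 976 = 690 × 976 mm
L2: ⌊976/2⌋ × 690 = 488 × 690 mm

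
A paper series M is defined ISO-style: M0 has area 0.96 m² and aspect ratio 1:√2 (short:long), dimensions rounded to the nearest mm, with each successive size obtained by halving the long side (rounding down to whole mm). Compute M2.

Let M0's short side be w mm. w · w√2 = 0.96 m² = 960,000 mm², so w ≈ 823.9 mm and w√2 ≈ 1165.2 mm → M0 = 824 × 1165 mm.
M1: ⌊1165/2⌋ × 824 = 582 × 824 mm
M2: ⌊824/2⌋ × 582 = 412 × 582 mm

412 × 582 mm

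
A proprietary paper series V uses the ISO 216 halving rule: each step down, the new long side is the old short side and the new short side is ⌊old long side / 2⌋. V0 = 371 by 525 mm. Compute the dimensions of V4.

92 × 131 mm

V1: ⌊525/2⌋ × 371 = 262 × 371 mm
V2: ⌊371/2⌋ × 262 = 185 × 262 mm
V3: ⌊262/2⌋ × 185 = 131 × 185 mm
V4: ⌊185/2⌋ × 131 = 92 × 131 mm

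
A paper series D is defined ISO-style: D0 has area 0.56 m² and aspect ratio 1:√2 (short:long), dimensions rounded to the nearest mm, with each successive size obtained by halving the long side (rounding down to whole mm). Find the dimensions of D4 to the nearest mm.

157 × 222 mm

Let D0's short side be w mm. w · w√2 = 0.56 m² = 560,000 mm², so w ≈ 629.3 mm and w√2 ≈ 889.9 mm → D0 = 629 × 890 mm.
D1: ⌊890/2⌋ × 629 = 445 × 629 mm
D2: ⌊629/2⌋ × 445 = 314 × 445 mm
D3: ⌊445/2⌋ × 314 = 222 × 314 mm
D4: ⌊314/2⌋ × 222 = 157 × 222 mm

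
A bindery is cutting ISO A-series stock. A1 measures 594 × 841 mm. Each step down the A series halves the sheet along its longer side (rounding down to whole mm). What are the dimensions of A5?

148 × 210 mm

A2: ⌊841/2⌋ × 594 = 420 × 594 mm
A3: ⌊594/2⌋ × 420 = 297 × 420 mm
A4: ⌊420/2⌋ × 297 = 210 × 297 mm
A5: ⌊297/2⌋ × 210 = 148 × 210 mm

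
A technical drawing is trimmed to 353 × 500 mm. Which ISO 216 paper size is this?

B3 (353 × 500 mm)

Aspect ratio 500/353 ≈ 1.416 — close to the ISO √2 ≈ 1.414.
In the B-series (B0 = 1000 × 1414 mm): B3 = 353 × 500 mm.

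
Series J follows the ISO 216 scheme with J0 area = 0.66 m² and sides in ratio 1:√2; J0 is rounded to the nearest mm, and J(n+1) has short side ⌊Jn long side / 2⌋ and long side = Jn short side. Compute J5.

120 × 170 mm

Let J0's short side be w mm. w · w√2 = 0.66 m² = 660,000 mm², so w ≈ 683.1 mm and w√2 ≈ 966.1 mm → J0 = 683 × 966 mm.
J1: ⌊966/2⌋ × 683 = 483 × 683 mm
J2: ⌊683/2⌋ × 483 = 341 × 483 mm
J3: ⌊483/2⌋ × 341 = 241 × 341 mm
J4: ⌊341/2⌋ × 241 = 170 × 241 mm
J5: ⌊241/2⌋ × 170 = 120 × 170 mm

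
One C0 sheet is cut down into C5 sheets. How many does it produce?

C0 = 917 × 1297 mm; C5 = 162 × 229 mm.
Each halving step doubles the count; 5 steps from C0 to C5.
2^5 = 32.

32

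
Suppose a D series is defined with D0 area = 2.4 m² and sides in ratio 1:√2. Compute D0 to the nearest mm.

1303 × 1842 mm

Let the short side be w mm. Then w · w√2 = 2.4 m² = 2,400,000 mm².
w² = 2,400,000/√2, so w ≈ 1302.7 mm; long side = w√2 ≈ 1842.3 mm.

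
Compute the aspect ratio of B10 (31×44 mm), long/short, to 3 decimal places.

44 / 31 = 1.419
ISO 216 targets √2 ≈ 1.414; the +0.005 deviation is from mm rounding.

1.419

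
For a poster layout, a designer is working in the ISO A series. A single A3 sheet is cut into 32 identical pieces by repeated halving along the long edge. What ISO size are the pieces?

32 = 2^5, so 5 halving steps.
A3 → A4 → … → A8 after 5 steps.

A8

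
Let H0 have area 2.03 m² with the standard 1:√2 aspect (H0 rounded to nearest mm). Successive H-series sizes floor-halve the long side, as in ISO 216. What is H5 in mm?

211 × 299 mm

Let H0's short side be w mm. w · w√2 = 2.03 m² = 2,030,000 mm², so w ≈ 1198.1 mm and w√2 ≈ 1694.4 mm → H0 = 1198 × 1694 mm.
H1: ⌊1694/2⌋ × 1198 = 847 × 1198 mm
H2: ⌊1198/2⌋ × 847 = 599 × 847 mm
H3: ⌊847/2⌋ × 599 = 423 × 599 mm
H4: ⌊599/2⌋ × 423 = 299 × 423 mm
H5: ⌊423/2⌋ × 299 = 211 × 299 mm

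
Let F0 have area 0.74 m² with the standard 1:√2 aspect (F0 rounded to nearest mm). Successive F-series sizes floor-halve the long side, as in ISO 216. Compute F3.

Let F0's short side be w mm. w · w√2 = 0.74 m² = 740,000 mm², so w ≈ 723.4 mm and w√2 ≈ 1023.0 mm → F0 = 723 × 1023 mm.
F1: ⌊1023/2⌋ × 723 = 511 × 723 mm
F2: ⌊723/2⌋ × 511 = 361 × 511 mm
F3: ⌊511/2⌋ × 361 = 255 × 361 mm

255 × 361 mm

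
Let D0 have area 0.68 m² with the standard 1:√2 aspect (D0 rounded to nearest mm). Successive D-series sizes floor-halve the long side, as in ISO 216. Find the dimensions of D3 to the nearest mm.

Let D0's short side be w mm. w · w√2 = 0.68 m² = 680,000 mm², so w ≈ 693.4 mm and w√2 ≈ 980.6 mm → D0 = 693 × 981 mm.
D1: ⌊981/2⌋ × 693 = 490 × 693 mm
D2: ⌊693/2⌋ × 490 = 346 × 490 mm
D3: ⌊490/2⌋ × 346 = 245 × 346 mm

245 × 346 mm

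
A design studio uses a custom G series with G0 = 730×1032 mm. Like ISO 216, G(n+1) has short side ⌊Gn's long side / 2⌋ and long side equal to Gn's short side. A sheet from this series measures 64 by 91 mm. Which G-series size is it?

G0: 730 × 1032 mm
G1: 516 × 730 mm
G2: 365 × 516 mm
G3: 258 × 365 mm
G4: 182 × 258 mm
G5: 129 × 182 mm
G6: 91 × 129 mm
G7: 64 × 91 mm
G8: 45 × 64 mm
→ matches G7.

G7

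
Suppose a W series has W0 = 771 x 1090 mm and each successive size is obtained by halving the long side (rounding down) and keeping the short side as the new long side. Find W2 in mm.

W1: ⌊1090/2⌋ × 771 = 545 × 771 mm
W2: ⌊771/2⌋ × 545 = 385 × 545 mm

385 × 545 mm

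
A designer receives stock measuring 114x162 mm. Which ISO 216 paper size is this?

C6 (114 × 162 mm)

Aspect ratio 162/114 ≈ 1.421 — close to the ISO √2 ≈ 1.414.
In the C-series (envelope sizes, between A and B): C6 = 114 × 162 mm.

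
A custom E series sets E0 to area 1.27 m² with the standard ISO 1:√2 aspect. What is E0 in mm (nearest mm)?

Let the short side be w mm. Then w · w√2 = 1.27 m² = 1,270,000 mm².
w² = 1,270,000/√2, so w ≈ 947.6 mm; long side = w√2 ≈ 1340.2 mm.

948 × 1340 mm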